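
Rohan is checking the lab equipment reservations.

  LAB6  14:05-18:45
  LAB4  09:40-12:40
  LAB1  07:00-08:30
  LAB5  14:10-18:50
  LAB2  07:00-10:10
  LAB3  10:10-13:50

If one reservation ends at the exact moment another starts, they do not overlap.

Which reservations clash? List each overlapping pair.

LAB1 & LAB2, LAB2 & LAB4, LAB3 & LAB4, LAB5 & LAB6

Sorted by start: LAB1, LAB2, LAB4, LAB3, LAB6, LAB5.
LAB2 starts before LAB1 ends → LAB1 and LAB2 overlap.
LAB4 starts after LAB1 ends; LAB1 is clear from here.
LAB4 starts before LAB2 ends → LAB2 and LAB4 overlap.
LAB3 starts exactly when LAB2 ends (back-to-back, no overlap); LAB2 is clear from here.
LAB3 starts before LAB4 ends → LAB4 and LAB3 overlap.
LAB6 starts after LAB4 ends; LAB4 is clear from here.
LAB6 starts after LAB3 ends; LAB3 is clear from here.
LAB5 starts before LAB6 ends → LAB6 and LAB5 overlap.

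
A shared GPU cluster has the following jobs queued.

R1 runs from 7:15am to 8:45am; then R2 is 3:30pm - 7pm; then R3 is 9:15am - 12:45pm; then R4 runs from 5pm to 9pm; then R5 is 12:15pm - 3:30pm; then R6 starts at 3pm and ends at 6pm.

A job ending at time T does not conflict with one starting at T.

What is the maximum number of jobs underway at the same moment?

3

Sweep the timeline, counting +1 at each start and −1 at each end (ends before starts at a tie):
7:15am start R1 → 1
8:45am end R1 → 0
9:15am start R3 → 1
12:15pm start R5 → 2
12:45pm end R3 → 1
3pm start R6 → 2
3:30pm end R5 → 1
3:30pm start R2 → 2
5pm start R4 → 3
6pm end R6 → 2
7pm end R2 → 1
9pm end R4 → 0
Peak is 3, at 5pm (R2, R4, R6).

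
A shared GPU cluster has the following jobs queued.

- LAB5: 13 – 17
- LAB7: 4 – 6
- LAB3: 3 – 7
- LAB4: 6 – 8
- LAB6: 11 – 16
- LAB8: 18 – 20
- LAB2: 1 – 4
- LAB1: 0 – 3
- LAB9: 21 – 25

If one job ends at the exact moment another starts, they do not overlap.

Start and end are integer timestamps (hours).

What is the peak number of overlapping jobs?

2

Walk through starts and ends in time order (an end at T is processed before a start at T):
0 start LAB1 → 1
1 start LAB2 → 2
3 end LAB1 → 1
3 start LAB3 → 2
4 end LAB2 → 1
4 start LAB7 → 2
6 end LAB7 → 1
6 start LAB4 → 2
7 end LAB3 → 1
8 end LAB4 → 0
11 start LAB6 → 1
13 start LAB5 → 2
16 end LAB6 → 1
17 end LAB5 → 0
18 start LAB8 → 1
20 end LAB8 → 0
21 start LAB9 → 1
25 end LAB9 → 0
Peak is 2, at 1 (LAB1, LAB2).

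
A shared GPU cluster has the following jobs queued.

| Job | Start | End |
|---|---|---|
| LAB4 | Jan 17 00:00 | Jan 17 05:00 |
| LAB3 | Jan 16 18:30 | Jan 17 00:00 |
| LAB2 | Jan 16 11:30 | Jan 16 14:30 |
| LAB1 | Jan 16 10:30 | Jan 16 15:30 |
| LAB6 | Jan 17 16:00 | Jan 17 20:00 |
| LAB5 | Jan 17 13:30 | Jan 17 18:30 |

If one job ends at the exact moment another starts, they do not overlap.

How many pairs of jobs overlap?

2

Sorted by start: LAB1, LAB2, LAB3, LAB4, LAB5, LAB6.
LAB2 starts before LAB1 ends → LAB1 and LAB2 overlap.
LAB3 starts after LAB1 ends; LAB1 is clear from here.
LAB3 starts after LAB2 ends; LAB2 is clear from here.
LAB4 starts exactly when LAB3 ends (back-to-back, no overlap); LAB3 is clear from here.
LAB5 starts after LAB4 ends; LAB4 is clear from here.
LAB6 starts before LAB5 ends → LAB5 and LAB6 overlap.
Overlapping pairs: LAB1 & LAB2, LAB5 & LAB6 — 2 in total.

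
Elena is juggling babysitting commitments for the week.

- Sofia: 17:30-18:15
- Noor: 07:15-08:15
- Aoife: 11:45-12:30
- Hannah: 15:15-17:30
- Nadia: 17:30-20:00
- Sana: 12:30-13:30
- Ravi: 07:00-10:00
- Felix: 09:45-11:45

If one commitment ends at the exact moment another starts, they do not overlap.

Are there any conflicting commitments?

Check each pair: they overlap iff neither finishes before the other starts.
Sorted by start: Ravi, Noor, Felix, Aoife, Sana, Hannah, Sofia, Nadia.
Noor starts before Ravi ends → Ravi and Noor overlap.
That's a conflict, so the schedule is not conflict-free.

Yes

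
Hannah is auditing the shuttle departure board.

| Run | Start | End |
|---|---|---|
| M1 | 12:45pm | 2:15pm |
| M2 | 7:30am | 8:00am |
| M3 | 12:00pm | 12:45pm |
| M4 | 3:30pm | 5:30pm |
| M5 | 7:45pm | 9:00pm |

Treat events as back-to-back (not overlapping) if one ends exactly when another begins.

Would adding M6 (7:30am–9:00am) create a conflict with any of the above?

Yes — it overlaps M2

M2: starts 7:30am before M6 ends 9:00am, and ends 8:00am after M6 starts 7:30am → overlap.
M3: starts 12:00pm at or after M6 ends 9:00am → clear.
M1: starts 12:45pm at or after M6 ends 9:00am → clear.
M4: starts 3:30pm at or after M6 ends 9:00am → clear.
M5: starts 7:45pm at or after M6 ends 9:00am → clear.
M6 overlaps M2.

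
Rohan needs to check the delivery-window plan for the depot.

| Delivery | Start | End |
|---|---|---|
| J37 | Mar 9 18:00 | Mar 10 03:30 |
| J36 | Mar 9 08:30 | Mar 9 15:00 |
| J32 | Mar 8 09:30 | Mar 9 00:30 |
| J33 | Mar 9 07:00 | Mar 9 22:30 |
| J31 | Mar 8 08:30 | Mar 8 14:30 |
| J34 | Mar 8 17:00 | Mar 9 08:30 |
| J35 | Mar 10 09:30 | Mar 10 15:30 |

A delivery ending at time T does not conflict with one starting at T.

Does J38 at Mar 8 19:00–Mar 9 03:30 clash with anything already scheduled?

J31: ends Mar 8 14:30 at or before J38 starts Mar 8 19:00 → clear.
J32: starts Mar 8 09:30 before J38 ends Mar 9 03:30, and ends Mar 9 00:30 after J38 starts Mar 8 19:00 → overlap.
J34: starts Mar 8 17:00 before J38 ends Mar 9 03:30, and ends Mar 9 08:30 after J38 starts Mar 8 19:00 → overlap.
J33: starts Mar 9 07:00 at or after J38 ends Mar 9 03:30 → clear.
J36: starts Mar 9 08:30 at or after J38 ends Mar 9 03:30 → clear.
J37: starts Mar 9 18:00 at or after J38 ends Mar 9 03:30 → clear.
J35: starts Mar 10 09:30 at or after J38 ends Mar 9 03:30 → clear.
J38 overlaps J32, J34.

Yes — it overlaps J32, J34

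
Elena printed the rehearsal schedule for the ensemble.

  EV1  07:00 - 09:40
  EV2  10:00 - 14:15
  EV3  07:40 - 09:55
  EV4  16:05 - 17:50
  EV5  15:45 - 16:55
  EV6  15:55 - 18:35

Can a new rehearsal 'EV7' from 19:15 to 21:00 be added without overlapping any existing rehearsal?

Yes — the slot is free

EV1: ends 09:40 at or before EV7 starts 19:15 → clear.
EV3: ends 09:55 at or before EV7 starts 19:15 → clear.
EV2: ends 14:15 at or before EV7 starts 19:15 → clear.
EV5: ends 16:55 at or before EV7 starts 19:15 → clear.
EV6: ends 18:35 at or before EV7 starts 19:15 → clear.
EV4: ends 17:50 at or before EV7 starts 19:15 → clear.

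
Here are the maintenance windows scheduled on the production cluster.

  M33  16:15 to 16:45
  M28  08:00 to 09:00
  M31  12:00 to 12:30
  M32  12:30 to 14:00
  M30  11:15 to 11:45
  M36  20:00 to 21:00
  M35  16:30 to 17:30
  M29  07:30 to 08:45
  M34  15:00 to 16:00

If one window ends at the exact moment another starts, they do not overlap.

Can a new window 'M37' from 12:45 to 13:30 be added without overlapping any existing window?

No — it overlaps M32

M29: ends 08:45 at or before M37 starts 12:45 → clear.
M28: ends 09:00 at or before M37 starts 12:45 → clear.
M30: ends 11:45 at or before M37 starts 12:45 → clear.
M31: ends 12:30 at or before M37 starts 12:45 → clear.
M32: starts 12:30 before M37 ends 13:30, and ends 14:00 after M37 starts 12:45 → overlap.
M34: starts 15:00 at or after M37 ends 13:30 → clear.
M33: starts 16:15 at or after M37 ends 13:30 → clear.
M35: starts 16:30 at or after M37 ends 13:30 → clear.
M36: starts 20:00 at or after M37 ends 13:30 → clear.
M37 overlaps M32.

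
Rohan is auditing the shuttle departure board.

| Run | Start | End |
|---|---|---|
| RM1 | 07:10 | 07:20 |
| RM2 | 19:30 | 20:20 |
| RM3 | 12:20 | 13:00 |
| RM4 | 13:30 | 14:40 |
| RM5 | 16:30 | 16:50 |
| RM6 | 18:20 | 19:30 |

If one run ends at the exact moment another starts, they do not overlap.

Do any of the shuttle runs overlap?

Sorted by start: RM1, RM3, RM4, RM5, RM6, RM2.
RM3 starts after RM1 ends — done with RM1.
RM4 starts after RM3 ends — done with RM3.
RM5 starts after RM4 ends — done with RM4.
RM6 starts after RM5 ends — done with RM5.
RM2 starts exactly when RM6 ends (back-to-back, no overlap).
Every pair is clear; the schedule has no overlaps.

No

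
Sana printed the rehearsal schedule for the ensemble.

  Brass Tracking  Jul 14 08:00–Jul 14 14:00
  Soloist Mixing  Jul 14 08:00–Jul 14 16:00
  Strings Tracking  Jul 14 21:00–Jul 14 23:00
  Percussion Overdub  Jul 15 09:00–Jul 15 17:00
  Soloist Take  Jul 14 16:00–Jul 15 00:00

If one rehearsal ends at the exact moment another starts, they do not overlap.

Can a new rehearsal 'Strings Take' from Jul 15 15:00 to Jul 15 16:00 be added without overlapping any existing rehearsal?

No — it overlaps Percussion Overdub

Brass Tracking: ends Jul 14 14:00 at or before Strings Take starts Jul 15 15:00 → clear.
Soloist Mixing: ends Jul 14 16:00 at or before Strings Take starts Jul 15 15:00 → clear.
Soloist Take: ends Jul 15 00:00 at or before Strings Take starts Jul 15 15:00 → clear.
Strings Tracking: ends Jul 14 23:00 at or before Strings Take starts Jul 15 15:00 → clear.
Percussion Overdub: starts Jul 15 09:00 before Strings Take ends Jul 15 16:00, and ends Jul 15 17:00 after Strings Take starts Jul 15 15:00 → overlap.
Strings Take overlaps Percussion Overdub.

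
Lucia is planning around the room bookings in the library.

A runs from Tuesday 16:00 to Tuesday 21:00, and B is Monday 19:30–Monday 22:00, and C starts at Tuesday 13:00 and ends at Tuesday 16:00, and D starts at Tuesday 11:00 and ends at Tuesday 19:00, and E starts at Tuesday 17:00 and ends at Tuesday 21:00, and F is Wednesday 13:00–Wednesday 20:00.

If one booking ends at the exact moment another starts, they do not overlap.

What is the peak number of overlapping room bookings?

Walk through starts and ends in time order (an end at T is processed before a start at T):
Monday 19:30 start B → 1
Monday 22:00 end B → 0
Tuesday 11:00 start D → 1
Tuesday 13:00 start C → 2
Tuesday 16:00 end C → 1
Tuesday 16:00 start A → 2
Tuesday 17:00 start E → 3
Tuesday 19:00 end D → 2
Tuesday 21:00 end A → 1
Tuesday 21:00 end E → 0
Wednesday 13:00 start F → 1
Wednesday 20:00 end F → 0
Peak is 3, at Tuesday 17:00 (A, D, E).

3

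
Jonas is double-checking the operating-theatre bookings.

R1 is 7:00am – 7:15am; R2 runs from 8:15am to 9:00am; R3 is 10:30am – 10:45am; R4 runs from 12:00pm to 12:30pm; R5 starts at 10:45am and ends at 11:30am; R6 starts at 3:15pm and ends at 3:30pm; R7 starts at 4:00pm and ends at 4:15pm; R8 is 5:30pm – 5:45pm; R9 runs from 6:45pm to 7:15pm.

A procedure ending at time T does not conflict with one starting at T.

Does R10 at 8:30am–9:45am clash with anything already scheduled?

R1: ends 7:15am at or before R10 starts 8:30am → clear.
R2: starts 8:15am before R10 ends 9:45am, and ends 9:00am after R10 starts 8:30am → overlap.
R3: starts 10:30am at or after R10 ends 9:45am → clear.
R5: starts 10:45am at or after R10 ends 9:45am → clear.
R4: starts 12:00pm at or after R10 ends 9:45am → clear.
R6: starts 3:15pm at or after R10 ends 9:45am → clear.
R7: starts 4:00pm at or after R10 ends 9:45am → clear.
R8: starts 5:30pm at or after R10 ends 9:45am → clear.
R9: starts 6:45pm at or after R10 ends 9:45am → clear.
R10 overlaps R2.

Yes — it overlaps R2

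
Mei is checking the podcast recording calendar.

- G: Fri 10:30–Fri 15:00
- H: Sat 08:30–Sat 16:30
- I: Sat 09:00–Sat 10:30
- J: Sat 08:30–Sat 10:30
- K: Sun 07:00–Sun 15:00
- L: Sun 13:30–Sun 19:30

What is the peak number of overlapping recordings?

Sort all start/end points and keep a running count:
Fri 10:30 start G → 1
Fri 15:00 end G → 0
Sat 08:30 start H → 1
Sat 08:30 start J → 2
Sat 09:00 start I → 3
Sat 10:30 end I → 2
Sat 10:30 end J → 1
Sat 16:30 end H → 0
Sun 07:00 start K → 1
Sun 13:30 start L → 2
Sun 15:00 end K → 1
Sun 19:30 end L → 0
Peak is 3, at Sat 09:00 (H, I, J).

3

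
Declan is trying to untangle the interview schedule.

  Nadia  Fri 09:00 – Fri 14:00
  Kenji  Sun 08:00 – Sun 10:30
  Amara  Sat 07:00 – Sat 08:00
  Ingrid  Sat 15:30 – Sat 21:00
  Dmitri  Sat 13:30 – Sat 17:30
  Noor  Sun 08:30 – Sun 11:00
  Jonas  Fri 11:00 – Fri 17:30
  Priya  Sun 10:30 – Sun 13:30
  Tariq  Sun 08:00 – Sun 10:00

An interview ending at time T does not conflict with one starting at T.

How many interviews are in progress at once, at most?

3

Walk through starts and ends in time order (an end at T is processed before a start at T):
Fri 09:00 start Nadia → 1
Fri 11:00 start Jonas → 2
Fri 14:00 end Nadia → 1
Fri 17:30 end Jonas → 0
Sat 07:00 start Amara → 1
Sat 08:00 end Amara → 0
Sat 13:30 start Dmitri → 1
Sat 15:30 start Ingrid → 2
Sat 17:30 end Dmitri → 1
Sat 21:00 end Ingrid → 0
Sun 08:00 start Kenji → 1
Sun 08:00 start Tariq → 2
Sun 08:30 start Noor → 3
Sun 10:00 end Tariq → 2
Sun 10:30 end Kenji → 1
Sun 10:30 start Priya → 2
Sun 11:00 end Noor → 1
Sun 13:30 end Priya → 0
Peak is 3, at Sun 08:30 (Kenji, Noor, Tariq).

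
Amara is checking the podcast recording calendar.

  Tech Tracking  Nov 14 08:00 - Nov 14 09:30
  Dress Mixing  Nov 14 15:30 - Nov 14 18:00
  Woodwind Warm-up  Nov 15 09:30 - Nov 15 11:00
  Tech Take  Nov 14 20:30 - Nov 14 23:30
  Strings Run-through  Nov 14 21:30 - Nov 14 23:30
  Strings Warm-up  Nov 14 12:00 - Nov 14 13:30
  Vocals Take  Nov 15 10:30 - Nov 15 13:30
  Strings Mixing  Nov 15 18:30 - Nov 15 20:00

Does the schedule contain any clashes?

Sorted by start: Tech Tracking, Strings Warm-up, Dress Mixing, Tech Take, Strings Run-through, Woodwind Warm-up, Vocals Take, Strings Mixing.
Strings Warm-up starts after Tech Tracking ends — done with Tech Tracking.
Dress Mixing starts after Strings Warm-up ends — done with Strings Warm-up.
Tech Take starts after Dress Mixing ends — done with Dress Mixing.
Strings Run-through starts before Tech Take ends → Tech Take and Strings Run-through overlap.
That's a conflict, so the schedule is not conflict-free.

Yes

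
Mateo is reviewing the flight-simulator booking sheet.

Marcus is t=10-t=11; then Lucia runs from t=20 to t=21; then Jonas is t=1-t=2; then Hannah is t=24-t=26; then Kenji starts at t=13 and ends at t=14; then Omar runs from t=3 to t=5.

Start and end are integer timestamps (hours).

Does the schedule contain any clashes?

No

Sorted by start: Jonas, Omar, Marcus, Kenji, Lucia, Hannah.
Omar starts after Jonas ends; Jonas is clear from here.
Marcus starts after Omar ends; Omar is clear from here.
Kenji starts after Marcus ends; Marcus is clear from here.
Lucia starts after Kenji ends; Kenji is clear from here.
Hannah starts after Lucia ends.
Every pair is clear; the schedule has no overlaps.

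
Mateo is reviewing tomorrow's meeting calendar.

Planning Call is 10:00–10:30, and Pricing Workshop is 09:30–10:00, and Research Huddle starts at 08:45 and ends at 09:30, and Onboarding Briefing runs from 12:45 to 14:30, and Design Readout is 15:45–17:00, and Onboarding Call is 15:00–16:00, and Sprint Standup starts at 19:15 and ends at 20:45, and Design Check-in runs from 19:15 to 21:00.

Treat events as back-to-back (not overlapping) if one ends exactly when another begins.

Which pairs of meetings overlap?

Design Check-in & Sprint Standup, Design Readout & Onboarding Call

Check each pair: they overlap iff neither finishes before the other starts.
Sorted by start: Research Huddle, Pricing Workshop, Planning Call, Onboarding Briefing, Onboarding Call, Design Readout, Sprint Standup, Design Check-in.
Pricing Workshop starts exactly when Research Huddle ends (back-to-back, no overlap); Research Huddle is clear from here.
Planning Call starts exactly when Pricing Workshop ends (back-to-back, no overlap); Pricing Workshop is clear from here.
Onboarding Briefing starts after Planning Call ends; Planning Call is clear from here.
Onboarding Call starts after Onboarding Briefing ends; Onboarding Briefing is clear from here.
Design Readout starts before Onboarding Call ends → Onboarding Call and Design Readout overlap.
Sprint Standup starts after Onboarding Call ends; Onboarding Call is clear from here.
Sprint Standup starts after Design Readout ends; Design Readout is clear from here.
Design Check-in starts before Sprint Standup ends → Sprint Standup and Design Check-in overlap.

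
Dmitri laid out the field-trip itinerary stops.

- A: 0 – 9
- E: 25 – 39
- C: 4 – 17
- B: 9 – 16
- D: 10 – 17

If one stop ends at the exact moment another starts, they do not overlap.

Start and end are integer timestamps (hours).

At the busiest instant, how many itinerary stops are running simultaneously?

Sort all start/end points and keep a running count:
0 start A → 1
4 start C → 2
9 end A → 1
9 start B → 2
10 start D → 3
16 end B → 2
17 end C → 1
17 end D → 0
25 start E → 1
39 end E → 0
Peak is 3, at 10 (B, C, D).

3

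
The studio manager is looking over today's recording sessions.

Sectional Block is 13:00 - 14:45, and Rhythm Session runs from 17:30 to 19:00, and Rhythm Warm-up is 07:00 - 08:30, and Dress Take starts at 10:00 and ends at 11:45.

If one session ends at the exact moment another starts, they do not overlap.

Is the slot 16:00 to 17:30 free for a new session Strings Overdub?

Yes — the slot is free

Rhythm Warm-up: ends 08:30 at or before Strings Overdub starts 16:00 → clear.
Dress Take: ends 11:45 at or before Strings Overdub starts 16:00 → clear.
Sectional Block: ends 14:45 at or before Strings Overdub starts 16:00 → clear.
Rhythm Session: starts 17:30 at or after Strings Overdub ends 17:30 → clear.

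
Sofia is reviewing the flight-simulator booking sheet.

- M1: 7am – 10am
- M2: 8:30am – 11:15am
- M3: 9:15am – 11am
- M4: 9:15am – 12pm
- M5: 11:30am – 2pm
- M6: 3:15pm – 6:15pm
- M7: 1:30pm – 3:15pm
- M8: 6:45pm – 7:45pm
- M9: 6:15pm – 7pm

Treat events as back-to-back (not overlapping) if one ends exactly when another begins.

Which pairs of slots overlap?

M1 & M2, M1 & M3, M1 & M4, M2 & M3, M2 & M4, M3 & M4, M4 & M5, M5 & M7, M8 & M9

Check each pair: they overlap iff neither finishes before the other starts.
Sorted by start: M1, M2, M3, M4, M5, M7, M6, M9, M8.
M2 starts before M1 ends → M1 and M2 overlap.
M3 starts before M1 ends → M1 and M3 overlap.
M4 starts before M1 ends → M1 and M4 overlap.
M5 starts after M1 ends, so nothing later overlaps M1 either.
M3 starts before M2 ends → M2 and M3 overlap.
M4 starts before M2 ends → M2 and M4 overlap.
M5 starts after M2 ends, so nothing later overlaps M2 either.
M4 starts before M3 ends → M3 and M4 overlap.
M5 starts after M3 ends, so nothing later overlaps M3 either.
M5 starts before M4 ends → M4 and M5 overlap.
M7 starts after M4 ends, so nothing later overlaps M4 either.
M7 starts before M5 ends → M5 and M7 overlap.
M6 starts after M5 ends, so nothing later overlaps M5 either.
M6 starts exactly when M7 ends (back-to-back, no overlap), so nothing later overlaps M7 either.
M9 starts exactly when M6 ends (back-to-back, no overlap), so nothing later overlaps M6 either.
M8 starts before M9 ends → M9 and M8 overlap.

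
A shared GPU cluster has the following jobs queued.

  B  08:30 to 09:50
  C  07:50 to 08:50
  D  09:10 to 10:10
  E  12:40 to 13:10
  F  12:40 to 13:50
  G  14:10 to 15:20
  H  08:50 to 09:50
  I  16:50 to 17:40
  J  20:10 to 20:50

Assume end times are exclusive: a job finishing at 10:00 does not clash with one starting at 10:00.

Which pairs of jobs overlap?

Check each pair: they overlap iff neither finishes before the other starts.
Sorted by start: C, B, H, D, E, F, G, I, J.
B starts before C ends → C and B overlap.
H starts exactly when C ends (back-to-back, no overlap); C is clear from here.
H starts before B ends → B and H overlap.
D starts before B ends → B and D overlap.
E starts after B ends; B is clear from here.
D starts before H ends → H and D overlap.
E starts after H ends; H is clear from here.
E starts after D ends; D is clear from here.
F starts before E ends → E and F overlap.
G starts after E ends; E is clear from here.
G starts after F ends; F is clear from here.
I starts after G ends; G is clear from here.
J starts after I ends.

B & C, B & D, B & H, D & H, E & F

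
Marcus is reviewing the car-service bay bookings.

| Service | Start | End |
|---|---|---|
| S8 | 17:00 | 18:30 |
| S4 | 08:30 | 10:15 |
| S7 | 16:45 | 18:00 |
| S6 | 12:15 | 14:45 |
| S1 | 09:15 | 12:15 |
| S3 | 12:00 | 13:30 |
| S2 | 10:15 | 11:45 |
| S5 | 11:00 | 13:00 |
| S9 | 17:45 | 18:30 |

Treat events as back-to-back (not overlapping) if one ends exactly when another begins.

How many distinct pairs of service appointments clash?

11

Sorted by start: S4, S1, S2, S5, S3, S6, S7, S8, S9.
S1 starts before S4 ends → S4 and S1 overlap.
S2 starts exactly when S4 ends (back-to-back, no overlap) — done with S4.
S2 starts before S1 ends → S1 and S2 overlap.
S5 starts before S1 ends → S1 and S5 overlap.
S3 starts before S1 ends → S1 and S3 overlap.
S6 starts exactly when S1 ends (back-to-back, no overlap) — done with S1.
S5 starts before S2 ends → S2 and S5 overlap.
S3 starts after S2 ends — done with S2.
S3 starts before S5 ends → S5 and S3 overlap.
S6 starts before S5 ends → S5 and S6 overlap.
S7 starts after S5 ends — done with S5.
S6 starts before S3 ends → S3 and S6 overlap.
S7 starts after S3 ends — done with S3.
S7 starts after S6 ends — done with S6.
S8 starts before S7 ends → S7 and S8 overlap.
S9 starts before S7 ends → S7 and S9 overlap.
S9 starts before S8 ends → S8 and S9 overlap.
Overlapping pairs: S1 & S2, S1 & S3, S1 & S4, S1 & S5, S2 & S5, S3 & S5, S3 & S6, S5 & S6, S7 & S8, S7 & S9, S8 & S9 — 11 in total.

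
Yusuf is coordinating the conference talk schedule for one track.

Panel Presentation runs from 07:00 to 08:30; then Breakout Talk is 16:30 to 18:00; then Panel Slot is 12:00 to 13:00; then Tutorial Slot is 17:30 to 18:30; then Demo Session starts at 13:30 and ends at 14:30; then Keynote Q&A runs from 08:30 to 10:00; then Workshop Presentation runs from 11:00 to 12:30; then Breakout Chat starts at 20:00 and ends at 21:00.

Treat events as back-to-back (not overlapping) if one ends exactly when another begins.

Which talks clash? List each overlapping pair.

Breakout Talk & Tutorial Slot, Panel Slot & Workshop Presentation

Sorted by start: Panel Presentation, Keynote Q&A, Workshop Presentation, Panel Slot, Demo Session, Breakout Talk, Tutorial Slot, Breakout Chat.
Keynote Q&A starts exactly when Panel Presentation ends (back-to-back, no overlap), so Panel Presentation has no further overlaps.
Workshop Presentation starts after Keynote Q&A ends, so Keynote Q&A has no further overlaps.
Panel Slot starts before Workshop Presentation ends → Workshop Presentation and Panel Slot overlap.
Demo Session starts after Workshop Presentation ends, so Workshop Presentation has no further overlaps.
Demo Session starts after Panel Slot ends, so Panel Slot has no further overlaps.
Breakout Talk starts after Demo Session ends, so Demo Session has no further overlaps.
Tutorial Slot starts before Breakout Talk ends → Breakout Talk and Tutorial Slot overlap.
Breakout Chat starts after Breakout Talk ends.
Breakout Chat starts after Tutorial Slot ends.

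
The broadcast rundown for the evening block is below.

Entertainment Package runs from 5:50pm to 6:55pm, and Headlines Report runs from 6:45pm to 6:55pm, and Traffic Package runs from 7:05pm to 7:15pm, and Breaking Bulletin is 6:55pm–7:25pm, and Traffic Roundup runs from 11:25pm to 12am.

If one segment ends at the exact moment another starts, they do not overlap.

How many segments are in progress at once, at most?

Walk through starts and ends in time order (an end at T is processed before a start at T):
5:50pm start Entertainment Package → 1
6:45pm start Headlines Report → 2
6:55pm end Entertainment Package → 1
6:55pm end Headlines Report → 0
6:55pm start Breaking Bulletin → 1
7:05pm start Traffic Package → 2
7:15pm end Traffic Package → 1
7:25pm end Breaking Bulletin → 0
11:25pm start Traffic Roundup → 1
12am end Traffic Roundup → 0
Peak is 2, at 6:45pm (Entertainment Package, Headlines Report).

2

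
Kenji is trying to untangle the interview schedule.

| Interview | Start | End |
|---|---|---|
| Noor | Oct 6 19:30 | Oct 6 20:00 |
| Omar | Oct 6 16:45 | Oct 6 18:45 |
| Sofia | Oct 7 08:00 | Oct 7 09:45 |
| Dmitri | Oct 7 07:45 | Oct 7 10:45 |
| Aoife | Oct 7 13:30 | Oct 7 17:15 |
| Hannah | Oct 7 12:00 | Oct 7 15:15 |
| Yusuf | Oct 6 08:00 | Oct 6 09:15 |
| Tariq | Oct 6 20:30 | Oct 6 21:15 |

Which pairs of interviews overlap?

Two intervals overlap when each starts before the other ends.
Sorted by start: Yusuf, Omar, Noor, Tariq, Dmitri, Sofia, Hannah, Aoife.
Omar starts after Yusuf ends, so Yusuf has no further overlaps.
Noor starts after Omar ends, so Omar has no further overlaps.
Tariq starts after Noor ends, so Noor has no further overlaps.
Dmitri starts after Tariq ends, so Tariq has no further overlaps.
Sofia starts before Dmitri ends → Dmitri and Sofia overlap.
Hannah starts after Dmitri ends, so Dmitri has no further overlaps.
Hannah starts after Sofia ends, so Sofia has no further overlaps.
Aoife starts before Hannah ends → Hannah and Aoife overlap.

Aoife & Hannah, Dmitri & Sofia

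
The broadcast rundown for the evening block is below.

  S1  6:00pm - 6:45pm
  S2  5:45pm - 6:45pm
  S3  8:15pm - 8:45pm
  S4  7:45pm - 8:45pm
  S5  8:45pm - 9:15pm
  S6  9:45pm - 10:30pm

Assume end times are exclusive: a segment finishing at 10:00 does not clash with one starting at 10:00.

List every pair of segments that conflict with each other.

Check each pair: they overlap iff neither finishes before the other starts.
Sorted by start: S2, S1, S4, S3, S5, S6.
S1 starts before S2 ends → S2 and S1 overlap.
S4 starts after S2 ends; S2 is clear from here.
S4 starts after S1 ends; S1 is clear from here.
S3 starts before S4 ends → S4 and S3 overlap.
S5 starts exactly when S4 ends (back-to-back, no overlap); S4 is clear from here.
S5 starts exactly when S3 ends (back-to-back, no overlap); S3 is clear from here.
S6 starts after S5 ends.

S1 & S2, S3 & S4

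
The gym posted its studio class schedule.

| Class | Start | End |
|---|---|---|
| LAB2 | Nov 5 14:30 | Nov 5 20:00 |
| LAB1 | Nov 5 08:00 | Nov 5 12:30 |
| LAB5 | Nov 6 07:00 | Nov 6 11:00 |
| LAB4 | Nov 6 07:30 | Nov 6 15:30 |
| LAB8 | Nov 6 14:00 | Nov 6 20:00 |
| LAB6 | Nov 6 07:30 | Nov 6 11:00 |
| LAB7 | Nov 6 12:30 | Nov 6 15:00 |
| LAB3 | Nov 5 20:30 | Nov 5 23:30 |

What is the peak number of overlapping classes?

Sort all start/end points and keep a running count:
Nov 5 08:00 start LAB1 → 1
Nov 5 12:30 end LAB1 → 0
Nov 5 14:30 start LAB2 → 1
Nov 5 20:00 end LAB2 → 0
Nov 5 20:30 start LAB3 → 1
Nov 5 23:30 end LAB3 → 0
Nov 6 07:00 start LAB5 → 1
Nov 6 07:30 start LAB4 → 2
Nov 6 07:30 start LAB6 → 3
Nov 6 11:00 end LAB5 → 2
Nov 6 11:00 end LAB6 → 1
Nov 6 12:30 start LAB7 → 2
Nov 6 14:00 start LAB8 → 3
Nov 6 15:00 end LAB7 → 2
Nov 6 15:30 end LAB4 → 1
Nov 6 20:00 end LAB8 → 0
Peak is 3, at Nov 6 07:30 (LAB4, LAB5, LAB6).

3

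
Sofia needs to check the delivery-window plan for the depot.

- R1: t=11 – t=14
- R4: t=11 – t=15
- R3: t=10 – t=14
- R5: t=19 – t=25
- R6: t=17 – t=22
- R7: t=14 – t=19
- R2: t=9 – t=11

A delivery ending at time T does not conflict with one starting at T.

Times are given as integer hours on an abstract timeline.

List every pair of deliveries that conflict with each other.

R1 & R3, R1 & R4, R2 & R3, R3 & R4, R4 & R7, R5 & R6, R6 & R7

Sorted by start: R2, R3, R1, R4, R7, R6, R5.
R3 starts before R2 ends → R2 and R3 overlap.
R1 starts exactly when R2 ends (back-to-back, no overlap), so nothing later overlaps R2 either.
R1 starts before R3 ends → R3 and R1 overlap.
R4 starts before R3 ends → R3 and R4 overlap.
R7 starts exactly when R3 ends (back-to-back, no overlap), so nothing later overlaps R3 either.
R4 starts before R1 ends → R1 and R4 overlap.
R7 starts exactly when R1 ends (back-to-back, no overlap), so nothing later overlaps R1 either.
R7 starts before R4 ends → R4 and R7 overlap.
R6 starts after R4 ends, so nothing later overlaps R4 either.
R6 starts before R7 ends → R7 and R6 overlap.
R5 starts exactly when R7 ends (back-to-back, no overlap).
R5 starts before R6 ends → R6 and R5 overlap.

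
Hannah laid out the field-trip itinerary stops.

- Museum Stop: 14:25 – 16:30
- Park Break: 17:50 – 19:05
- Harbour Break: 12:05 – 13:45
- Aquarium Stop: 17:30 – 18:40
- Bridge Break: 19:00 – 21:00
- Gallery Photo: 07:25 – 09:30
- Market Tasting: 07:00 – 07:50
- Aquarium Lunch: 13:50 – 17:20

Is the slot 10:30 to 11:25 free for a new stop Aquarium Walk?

Market Tasting: ends 07:50 at or before Aquarium Walk starts 10:30 → clear.
Gallery Photo: ends 09:30 at or before Aquarium Walk starts 10:30 → clear.
Harbour Break: starts 12:05 at or after Aquarium Walk ends 11:25 → clear.
Aquarium Lunch: starts 13:50 at or after Aquarium Walk ends 11:25 → clear.
Museum Stop: starts 14:25 at or after Aquarium Walk ends 11:25 → clear.
Aquarium Stop: starts 17:30 at or after Aquarium Walk ends 11:25 → clear.
Park Break: starts 17:50 at or after Aquarium Walk ends 11:25 → clear.
Bridge Break: starts 19:00 at or after Aquarium Walk ends 11:25 → clear.

Yes — the slot is free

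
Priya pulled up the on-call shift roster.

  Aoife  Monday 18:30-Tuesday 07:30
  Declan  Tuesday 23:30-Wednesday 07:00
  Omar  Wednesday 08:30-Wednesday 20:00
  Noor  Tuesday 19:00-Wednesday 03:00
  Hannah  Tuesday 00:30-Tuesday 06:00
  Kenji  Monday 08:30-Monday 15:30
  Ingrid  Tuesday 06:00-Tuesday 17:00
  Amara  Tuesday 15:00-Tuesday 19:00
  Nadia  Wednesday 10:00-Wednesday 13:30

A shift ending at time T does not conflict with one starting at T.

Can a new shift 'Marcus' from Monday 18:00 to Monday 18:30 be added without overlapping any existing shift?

Kenji: ends Monday 15:30 at or before Marcus starts Monday 18:00 → clear.
Aoife: starts Monday 18:30 at or after Marcus ends Monday 18:30 → clear.
Hannah: starts Tuesday 00:30 at or after Marcus ends Monday 18:30 → clear.
Ingrid: starts Tuesday 06:00 at or after Marcus ends Monday 18:30 → clear.
Amara: starts Tuesday 15:00 at or after Marcus ends Monday 18:30 → clear.
Noor: starts Tuesday 19:00 at or after Marcus ends Monday 18:30 → clear.
Declan: starts Tuesday 23:30 at or after Marcus ends Monday 18:30 → clear.
Omar: starts Wednesday 08:30 at or after Marcus ends Monday 18:30 → clear.
Nadia: starts Wednesday 10:00 at or after Marcus ends Monday 18:30 → clear.

Yes — the slot is free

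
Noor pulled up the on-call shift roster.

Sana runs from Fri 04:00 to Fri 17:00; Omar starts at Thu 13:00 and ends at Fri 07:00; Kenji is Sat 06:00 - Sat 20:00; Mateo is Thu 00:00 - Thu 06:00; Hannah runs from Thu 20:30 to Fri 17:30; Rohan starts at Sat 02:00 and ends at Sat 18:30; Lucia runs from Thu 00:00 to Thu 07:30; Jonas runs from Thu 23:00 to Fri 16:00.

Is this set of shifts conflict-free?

No

Sorted by start: Lucia, Mateo, Omar, Hannah, Jonas, Sana, Rohan, Kenji.
Mateo starts before Lucia ends → Lucia and Mateo overlap.
That's a conflict, so the schedule is not conflict-free.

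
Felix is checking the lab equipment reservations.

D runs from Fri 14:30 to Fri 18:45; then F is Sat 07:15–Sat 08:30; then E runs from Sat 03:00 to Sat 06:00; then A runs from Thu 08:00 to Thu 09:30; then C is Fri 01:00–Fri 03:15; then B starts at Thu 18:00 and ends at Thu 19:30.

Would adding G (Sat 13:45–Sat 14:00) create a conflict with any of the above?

No — it doesn't clash with anything

A: ends Thu 09:30 at or before G starts Sat 13:45 → clear.
B: ends Thu 19:30 at or before G starts Sat 13:45 → clear.
C: ends Fri 03:15 at or before G starts Sat 13:45 → clear.
D: ends Fri 18:45 at or before G starts Sat 13:45 → clear.
E: ends Sat 06:00 at or before G starts Sat 13:45 → clear.
F: ends Sat 08:30 at or before G starts Sat 13:45 → clear.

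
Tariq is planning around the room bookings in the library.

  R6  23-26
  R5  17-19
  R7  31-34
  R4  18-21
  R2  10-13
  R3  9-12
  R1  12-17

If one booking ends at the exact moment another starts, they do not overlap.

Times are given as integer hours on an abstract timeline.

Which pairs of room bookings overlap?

Sorted by start: R3, R2, R1, R5, R4, R6, R7.
R2 starts before R3 ends → R3 and R2 overlap.
R1 starts exactly when R3 ends (back-to-back, no overlap), so nothing later overlaps R3 either.
R1 starts before R2 ends → R2 and R1 overlap.
R5 starts after R2 ends, so nothing later overlaps R2 either.
R5 starts exactly when R1 ends (back-to-back, no overlap), so nothing later overlaps R1 either.
R4 starts before R5 ends → R5 and R4 overlap.
R6 starts after R5 ends, so nothing later overlaps R5 either.
R6 starts after R4 ends, so nothing later overlaps R4 either.
R7 starts after R6 ends.

R1 & R2, R2 & R3, R4 & R5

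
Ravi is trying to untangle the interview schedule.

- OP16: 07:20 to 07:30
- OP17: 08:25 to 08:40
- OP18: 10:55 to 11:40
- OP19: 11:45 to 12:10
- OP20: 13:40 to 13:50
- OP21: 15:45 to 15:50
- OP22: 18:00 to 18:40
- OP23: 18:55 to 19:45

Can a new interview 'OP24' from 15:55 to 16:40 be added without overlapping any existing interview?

OP16: ends 07:30 at or before OP24 starts 15:55 → clear.
OP17: ends 08:40 at or before OP24 starts 15:55 → clear.
OP18: ends 11:40 at or before OP24 starts 15:55 → clear.
OP19: ends 12:10 at or before OP24 starts 15:55 → clear.
OP20: ends 13:50 at or before OP24 starts 15:55 → clear.
OP21: ends 15:50 at or before OP24 starts 15:55 → clear.
OP22: starts 18:00 at or after OP24 ends 16:40 → clear.
OP23: starts 18:55 at or after OP24 ends 16:40 → clear.

Yes — the slot is free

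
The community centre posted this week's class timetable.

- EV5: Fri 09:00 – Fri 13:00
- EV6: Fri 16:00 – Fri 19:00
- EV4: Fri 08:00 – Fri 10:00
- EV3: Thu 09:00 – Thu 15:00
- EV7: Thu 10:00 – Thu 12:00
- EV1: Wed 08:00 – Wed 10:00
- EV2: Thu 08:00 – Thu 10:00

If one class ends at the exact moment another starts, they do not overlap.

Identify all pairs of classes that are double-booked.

Sorted by start: EV1, EV2, EV3, EV7, EV4, EV5, EV6.
EV2 starts after EV1 ends — done with EV1.
EV3 starts before EV2 ends → EV2 and EV3 overlap.
EV7 starts exactly when EV2 ends (back-to-back, no overlap) — done with EV2.
EV7 starts before EV3 ends → EV3 and EV7 overlap.
EV4 starts after EV3 ends — done with EV3.
EV4 starts after EV7 ends — done with EV7.
EV5 starts before EV4 ends → EV4 and EV5 overlap.
EV6 starts after EV4 ends.
EV6 starts after EV5 ends.

EV2 & EV3, EV3 & EV7, EV4 & EV5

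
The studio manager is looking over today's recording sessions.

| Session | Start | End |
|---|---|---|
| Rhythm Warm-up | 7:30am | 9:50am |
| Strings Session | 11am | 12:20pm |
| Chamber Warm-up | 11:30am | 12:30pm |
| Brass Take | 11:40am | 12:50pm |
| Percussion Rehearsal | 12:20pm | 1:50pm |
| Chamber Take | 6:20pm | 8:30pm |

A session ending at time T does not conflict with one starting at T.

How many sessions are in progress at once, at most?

3

Sweep the timeline, counting +1 at each start and −1 at each end (ends before starts at a tie):
7:30am start Rhythm Warm-up → 1
9:50am end Rhythm Warm-up → 0
11am start Strings Session → 1
11:30am start Chamber Warm-up → 2
11:40am start Brass Take → 3
12:20pm end Strings Session → 2
12:20pm start Percussion Rehearsal → 3
12:30pm end Chamber Warm-up → 2
12:50pm end Brass Take → 1
1:50pm end Percussion Rehearsal → 0
6:20pm start Chamber Take → 1
8:30pm end Chamber Take → 0
Peak is 3, at 11:40am (Brass Take, Chamber Warm-up, Strings Session).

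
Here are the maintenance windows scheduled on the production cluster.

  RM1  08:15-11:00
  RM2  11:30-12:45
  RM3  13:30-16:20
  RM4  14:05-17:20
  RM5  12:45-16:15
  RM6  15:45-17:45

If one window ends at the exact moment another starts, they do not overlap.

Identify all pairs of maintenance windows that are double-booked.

RM3 & RM4, RM3 & RM5, RM3 & RM6, RM4 & RM5, RM4 & RM6, RM5 & RM6

Sorted by start: RM1, RM2, RM5, RM3, RM4, RM6.
RM2 starts after RM1 ends — done with RM1.
RM5 starts exactly when RM2 ends (back-to-back, no overlap) — done with RM2.
RM3 starts before RM5 ends → RM5 and RM3 overlap.
RM4 starts before RM5 ends → RM5 and RM4 overlap.
RM6 starts before RM5 ends → RM5 and RM6 overlap.
RM4 starts before RM3 ends → RM3 and RM4 overlap.
RM6 starts before RM3 ends → RM3 and RM6 overlap.
RM6 starts before RM4 ends → RM4 and RM6 overlap.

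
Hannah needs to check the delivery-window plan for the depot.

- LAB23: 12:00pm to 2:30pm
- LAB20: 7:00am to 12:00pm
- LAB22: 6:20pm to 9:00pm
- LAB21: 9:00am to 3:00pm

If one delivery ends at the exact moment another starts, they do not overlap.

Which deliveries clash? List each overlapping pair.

Sorted by start: LAB20, LAB21, LAB23, LAB22.
LAB21 starts before LAB20 ends → LAB20 and LAB21 overlap.
LAB23 starts exactly when LAB20 ends (back-to-back, no overlap), so LAB20 has no further overlaps.
LAB23 starts before LAB21 ends → LAB21 and LAB23 overlap.
LAB22 starts after LAB21 ends.
LAB22 starts after LAB23 ends.

LAB20 & LAB21, LAB21 & LAB23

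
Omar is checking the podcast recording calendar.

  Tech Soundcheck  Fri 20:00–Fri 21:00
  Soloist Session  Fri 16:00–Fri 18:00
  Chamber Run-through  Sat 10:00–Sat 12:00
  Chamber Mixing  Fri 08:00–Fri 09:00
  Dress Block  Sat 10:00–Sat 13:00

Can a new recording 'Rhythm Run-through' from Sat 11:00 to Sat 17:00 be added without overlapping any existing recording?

Chamber Mixing: ends Fri 09:00 at or before Rhythm Run-through starts Sat 11:00 → clear.
Soloist Session: ends Fri 18:00 at or before Rhythm Run-through starts Sat 11:00 → clear.
Tech Soundcheck: ends Fri 21:00 at or before Rhythm Run-through starts Sat 11:00 → clear.
Chamber Run-through: starts Sat 10:00 before Rhythm Run-through ends Sat 17:00, and ends Sat 12:00 after Rhythm Run-through starts Sat 11:00 → overlap.
Dress Block: starts Sat 10:00 before Rhythm Run-through ends Sat 17:00, and ends Sat 13:00 after Rhythm Run-through starts Sat 11:00 → overlap.
Rhythm Run-through overlaps Chamber Run-through, Dress Block.

No — it overlaps Chamber Run-through, Dress Block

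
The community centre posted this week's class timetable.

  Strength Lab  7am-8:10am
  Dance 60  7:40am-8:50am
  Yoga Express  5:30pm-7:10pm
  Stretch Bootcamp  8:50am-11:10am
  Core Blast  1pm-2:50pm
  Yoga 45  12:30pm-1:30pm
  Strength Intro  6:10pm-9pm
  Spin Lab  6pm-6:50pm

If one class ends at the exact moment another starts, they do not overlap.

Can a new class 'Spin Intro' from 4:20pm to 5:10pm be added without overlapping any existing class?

Strength Lab: ends 8:10am at or before Spin Intro starts 4:20pm → clear.
Dance 60: ends 8:50am at or before Spin Intro starts 4:20pm → clear.
Stretch Bootcamp: ends 11:10am at or before Spin Intro starts 4:20pm → clear.
Yoga 45: ends 1:30pm at or before Spin Intro starts 4:20pm → clear.
Core Blast: ends 2:50pm at or before Spin Intro starts 4:20pm → clear.
Yoga Express: starts 5:30pm at or after Spin Intro ends 5:10pm → clear.
Spin Lab: starts 6pm at or after Spin Intro ends 5:10pm → clear.
Strength Intro: starts 6:10pm at or after Spin Intro ends 5:10pm → clear.

Yes — the slot is free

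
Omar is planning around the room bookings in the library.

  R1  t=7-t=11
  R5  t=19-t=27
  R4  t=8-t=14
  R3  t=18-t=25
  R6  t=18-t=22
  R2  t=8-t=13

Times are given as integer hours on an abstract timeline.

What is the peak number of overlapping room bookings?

Walk through starts and ends in time order (an end at T is processed before a start at T):
t=7 start R1 → 1
t=8 start R2 → 2
t=8 start R4 → 3
t=11 end R1 → 2
t=13 end R2 → 1
t=14 end R4 → 0
t=18 start R3 → 1
t=18 start R6 → 2
t=19 start R5 → 3
t=22 end R6 → 2
t=25 end R3 → 1
t=27 end R5 → 0
Peak is 3, at t=8 (R1, R2, R4).

3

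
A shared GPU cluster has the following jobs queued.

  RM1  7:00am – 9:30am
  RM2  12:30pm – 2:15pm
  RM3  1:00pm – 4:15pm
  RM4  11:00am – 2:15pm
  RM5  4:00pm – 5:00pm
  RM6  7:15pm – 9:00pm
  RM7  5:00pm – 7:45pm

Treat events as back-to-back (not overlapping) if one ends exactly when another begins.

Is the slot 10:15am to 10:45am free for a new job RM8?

RM1: ends 9:30am at or before RM8 starts 10:15am → clear.
RM4: starts 11:00am at or after RM8 ends 10:45am → clear.
RM2: starts 12:30pm at or after RM8 ends 10:45am → clear.
RM3: starts 1:00pm at or after RM8 ends 10:45am → clear.
RM5: starts 4:00pm at or after RM8 ends 10:45am → clear.
RM7: starts 5:00pm at or after RM8 ends 10:45am → clear.
RM6: starts 7:15pm at or after RM8 ends 10:45am → clear.

Yes — the slot is free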